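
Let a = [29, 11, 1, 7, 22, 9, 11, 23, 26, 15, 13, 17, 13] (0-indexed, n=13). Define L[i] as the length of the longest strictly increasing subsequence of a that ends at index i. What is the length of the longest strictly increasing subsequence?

6

   i    0    1    2    3    4    5    6    7    8    9   10   11   12
a[i]   29   11    1    7   22    9   11   23   26   15   13   17   13
L[i]    1    1    1    2    3    3    4    5    6    5    5    6    5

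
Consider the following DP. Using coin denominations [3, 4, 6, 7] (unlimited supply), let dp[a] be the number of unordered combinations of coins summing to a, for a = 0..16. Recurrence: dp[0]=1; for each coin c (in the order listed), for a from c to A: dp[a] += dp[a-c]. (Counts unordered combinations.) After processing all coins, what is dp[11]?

2

after  coin     0     1     2     3     4     5     6     7     8     9    10    11    12    13    14    15    16
          3     1     0     0     1     0     0     1     0     0     1     0     0     1     0     0     1     0
          4     1     0     0     1     1     0     1     1     1     1     1     1     2     1     1     2     2
          6     1     0     0     1     1     0     2     1     1     2     2     1     4     2     2     4     4
          7     1     0     0     1     1     0     2     2     1     2     3     2     4     4     4     5     6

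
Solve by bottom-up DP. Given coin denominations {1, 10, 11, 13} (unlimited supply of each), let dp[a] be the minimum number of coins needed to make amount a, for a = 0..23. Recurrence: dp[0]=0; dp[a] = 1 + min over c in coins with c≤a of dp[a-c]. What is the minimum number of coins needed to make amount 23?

2

 a  0  1  2  3  4  5  6  7  8  9 10 11 12 13 14 15 16 17 18 19 20 21 22 23
dp  0  1  2  3  4  5  6  7  8  9  1  1  2  1  2  3  4  5  6  7  2  2  2  2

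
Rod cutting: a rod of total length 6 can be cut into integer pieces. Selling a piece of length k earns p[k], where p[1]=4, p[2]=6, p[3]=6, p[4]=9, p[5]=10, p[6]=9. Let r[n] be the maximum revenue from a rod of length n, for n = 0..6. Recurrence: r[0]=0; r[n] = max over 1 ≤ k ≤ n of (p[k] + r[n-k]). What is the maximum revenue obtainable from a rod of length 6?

   n    0    1    2    3    4    5    6
r[n]    0    4    8   12   16   20   24

24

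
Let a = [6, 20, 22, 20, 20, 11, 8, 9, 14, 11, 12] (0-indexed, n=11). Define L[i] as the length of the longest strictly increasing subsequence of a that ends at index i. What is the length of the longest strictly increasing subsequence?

5

   i    0    1    2    3    4    5    6    7    8    9   10
a[i]    6   20   22   20   20   11    8    9   14   11   12
L[i]    1    2    3    2    2    2    2    3    4    4    5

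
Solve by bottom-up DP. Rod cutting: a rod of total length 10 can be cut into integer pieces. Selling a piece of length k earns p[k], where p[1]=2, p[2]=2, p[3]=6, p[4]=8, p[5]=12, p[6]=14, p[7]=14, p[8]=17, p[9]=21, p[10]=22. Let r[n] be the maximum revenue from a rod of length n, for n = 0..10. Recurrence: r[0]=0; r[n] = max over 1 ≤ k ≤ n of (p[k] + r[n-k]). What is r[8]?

   n    0    1    2    3    4    5    6    7    8    9   10
r[n]    0    2    4    6    8   12   14   16   18   21   24

18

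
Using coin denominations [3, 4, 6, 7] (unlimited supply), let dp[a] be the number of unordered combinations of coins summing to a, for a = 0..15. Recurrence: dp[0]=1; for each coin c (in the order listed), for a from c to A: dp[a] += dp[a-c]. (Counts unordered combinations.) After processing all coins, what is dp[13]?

4

after  coin     0     1     2     3     4     5     6     7     8     9    10    11    12    13    14    15
          3     1     0     0     1     0     0     1     0     0     1     0     0     1     0     0     1
          4     1     0     0     1     1     0     1     1     1     1     1     1     2     1     1     2
          6     1     0     0     1     1     0     2     1     1     2     2     1     4     2     2     4
          7     1     0     0     1     1     0     2     2     1     2     3     2     4     4     4     5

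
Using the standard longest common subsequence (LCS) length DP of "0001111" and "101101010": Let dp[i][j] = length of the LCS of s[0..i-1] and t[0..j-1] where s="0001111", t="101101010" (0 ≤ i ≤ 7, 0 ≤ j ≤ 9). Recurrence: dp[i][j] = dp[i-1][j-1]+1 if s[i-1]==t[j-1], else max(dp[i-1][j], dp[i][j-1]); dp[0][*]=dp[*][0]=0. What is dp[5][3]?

   ''  1  0  1  1  0  1  0  1  0
''  0  0  0  0  0  0  0  0  0  0
 0  0  0  1  1  1  1  1  1  1  1
 0  0  0  1  1  1  2  2  2  2  2
 0  0  0  1  1  1  2  2  3  3  3
 1  0  1  1  2  2  2  3  3  4  4
 1  0  1  1  2  3  3  3  3  4  4
 1  0  1  1  2  3  3  4  4  4  4
 1  0  1  1  2  3  3  4  4  5  5

2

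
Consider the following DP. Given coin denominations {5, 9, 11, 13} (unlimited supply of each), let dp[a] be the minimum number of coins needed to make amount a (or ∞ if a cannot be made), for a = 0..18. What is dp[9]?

 a  0  1  2  3  4  5  6  7  8  9 10 11 12 13 14 15 16 17 18
dp  0  -  -  -  -  1  -  -  -  1  2  1  -  1  2  3  2  -  2
(- denotes ∞ / unreachable)

1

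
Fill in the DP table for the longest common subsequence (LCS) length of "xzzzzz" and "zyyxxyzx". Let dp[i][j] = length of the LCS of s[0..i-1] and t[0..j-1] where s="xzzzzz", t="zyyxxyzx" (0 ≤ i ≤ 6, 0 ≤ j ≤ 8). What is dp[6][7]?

   ''  z  y  y  x  x  y  z  x
''  0  0  0  0  0  0  0  0  0
 x  0  0  0  0  1  1  1  1  1
 z  0  1  1  1  1  1  1  2  2
 z  0  1  1  1  1  1  1  2  2
 z  0  1  1  1  1  1  1  2  2
 z  0  1  1  1  1  1  1  2  2
 z  0  1  1  1  1  1  1  2  2

2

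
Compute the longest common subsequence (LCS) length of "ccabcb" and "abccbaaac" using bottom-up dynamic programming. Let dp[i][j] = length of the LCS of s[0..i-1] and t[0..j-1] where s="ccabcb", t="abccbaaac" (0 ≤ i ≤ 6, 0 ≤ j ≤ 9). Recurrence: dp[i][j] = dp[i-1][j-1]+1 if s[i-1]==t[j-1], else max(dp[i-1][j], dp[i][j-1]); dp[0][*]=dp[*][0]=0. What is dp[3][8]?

3

   ''  a  b  c  c  b  a  a  a  c
''  0  0  0  0  0  0  0  0  0  0
 c  0  0  0  1  1  1  1  1  1  1
 c  0  0  0  1  2  2  2  2  2  2
 a  0  1  1  1  2  2  3  3  3  3
 b  0  1  2  2  2  3  3  3  3  3
 c  0  1  2  3  3  3  3  3  3  4
 b  0  1  2  3  3  4  4  4  4  4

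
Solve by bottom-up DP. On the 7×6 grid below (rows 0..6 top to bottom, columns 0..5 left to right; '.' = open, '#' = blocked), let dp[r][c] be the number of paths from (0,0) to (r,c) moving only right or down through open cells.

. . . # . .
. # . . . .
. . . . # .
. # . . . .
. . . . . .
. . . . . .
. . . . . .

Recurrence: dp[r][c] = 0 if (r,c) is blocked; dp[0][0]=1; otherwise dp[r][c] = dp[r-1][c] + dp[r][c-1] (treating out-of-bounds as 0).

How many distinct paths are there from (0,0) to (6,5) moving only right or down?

r\c   0   1   2   3   4   5
  0   1   1   1   0   0   0
  1   1   0   1   1   1   1
  2   1   1   2   3   0   1
  3   1   0   2   5   5   6
  4   1   1   3   8  13  19
  5   1   2   5  13  26  45
  6   1   3   8  21  47  92

92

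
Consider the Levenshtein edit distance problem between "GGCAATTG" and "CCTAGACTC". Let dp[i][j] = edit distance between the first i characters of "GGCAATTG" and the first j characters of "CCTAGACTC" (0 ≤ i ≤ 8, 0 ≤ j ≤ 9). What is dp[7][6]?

5

   ''  C  C  T  A  G  A  C  T  C
''  0  1  2  3  4  5  6  7  8  9
 G  1  1  2  3  4  4  5  6  7  8
 G  2  2  2  3  4  4  5  6  7  8
 C  3  2  2  3  4  5  5  5  6  7
 A  4  3  3  3  3  4  5  6  6  7
 A  5  4  4  4  3  4  4  5  6  7
 T  6  5  5  4  4  4  5  5  5  6
 T  7  6  6  5  5  5  5  6  5  6
 G  8  7  7  6  6  5  6  6  6  6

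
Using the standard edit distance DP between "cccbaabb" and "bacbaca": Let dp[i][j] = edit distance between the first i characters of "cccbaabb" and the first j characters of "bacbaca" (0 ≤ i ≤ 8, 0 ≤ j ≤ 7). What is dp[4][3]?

3

   ''  b  a  c  b  a  c  a
''  0  1  2  3  4  5  6  7
 c  1  1  2  2  3  4  5  6
 c  2  2  2  2  3  4  4  5
 c  3  3  3  2  3  4  4  5
 b  4  3  4  3  2  3  4  5
 a  5  4  3  4  3  2  3  4
 a  6  5  4  4  4  3  3  3
 b  7  6  5  5  4  4  4  4
 b  8  7  6  6  5  5  5  5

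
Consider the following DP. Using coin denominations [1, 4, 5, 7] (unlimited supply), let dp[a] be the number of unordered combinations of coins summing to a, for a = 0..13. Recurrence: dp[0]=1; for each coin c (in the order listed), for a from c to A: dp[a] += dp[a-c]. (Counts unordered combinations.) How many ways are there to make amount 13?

after  coin     0     1     2     3     4     5     6     7     8     9    10    11    12    13
          1     1     1     1     1     1     1     1     1     1     1     1     1     1     1
          4     1     1     1     1     2     2     2     2     3     3     3     3     4     4
          5     1     1     1     1     2     3     3     3     4     5     6     6     7     8
          7     1     1     1     1     2     3     3     4     5     6     7     8    10    11

11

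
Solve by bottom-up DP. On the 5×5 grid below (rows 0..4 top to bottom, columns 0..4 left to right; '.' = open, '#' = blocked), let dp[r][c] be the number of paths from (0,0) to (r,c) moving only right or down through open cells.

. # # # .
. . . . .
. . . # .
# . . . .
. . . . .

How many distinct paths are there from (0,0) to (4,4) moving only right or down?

r\c   0   1   2   3   4
  0   1   0   0   0   0
  1   1   1   1   1   1
  2   1   2   3   0   1
  3   0   2   5   5   6
  4   0   2   7  12  18

18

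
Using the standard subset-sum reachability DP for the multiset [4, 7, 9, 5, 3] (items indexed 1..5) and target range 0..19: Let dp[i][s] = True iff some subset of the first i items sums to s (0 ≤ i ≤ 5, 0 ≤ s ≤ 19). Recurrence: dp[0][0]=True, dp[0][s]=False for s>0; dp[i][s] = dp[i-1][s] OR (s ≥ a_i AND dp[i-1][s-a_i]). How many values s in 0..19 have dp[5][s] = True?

17

i\s   0   1   2   3   4   5   6   7   8   9  10  11  12  13  14  15  16  17  18  19
  0   T   F   F   F   F   F   F   F   F   F   F   F   F   F   F   F   F   F   F   F
  1   T   F   F   F   T   F   F   F   F   F   F   F   F   F   F   F   F   F   F   F
  2   T   F   F   F   T   F   F   T   F   F   F   T   F   F   F   F   F   F   F   F
  3   T   F   F   F   T   F   F   T   F   T   F   T   F   T   F   F   T   F   F   F
  4   T   F   F   F   T   T   F   T   F   T   F   T   T   T   T   F   T   F   T   F
  5   T   F   F   T   T   T   F   T   T   T   T   T   T   T   T   T   T   T   T   T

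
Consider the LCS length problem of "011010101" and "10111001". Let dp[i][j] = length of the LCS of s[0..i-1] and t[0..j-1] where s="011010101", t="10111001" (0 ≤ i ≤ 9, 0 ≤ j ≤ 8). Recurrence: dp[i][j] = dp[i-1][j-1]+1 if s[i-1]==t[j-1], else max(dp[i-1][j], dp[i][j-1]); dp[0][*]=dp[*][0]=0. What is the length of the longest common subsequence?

7

   ''  1  0  1  1  1  0  0  1
''  0  0  0  0  0  0  0  0  0
 0  0  0  1  1  1  1  1  1  1
 1  0  1  1  2  2  2  2  2  2
 1  0  1  1  2  3  3  3  3  3
 0  0  1  2  2  3  3  4  4  4
 1  0  1  2  3  3  4  4  4  5
 0  0  1  2  3  3  4  5  5  5
 1  0  1  2  3  4  4  5  5  6
 0  0  1  2  3  4  4  5  6  6
 1  0  1  2  3  4  5  5  6  7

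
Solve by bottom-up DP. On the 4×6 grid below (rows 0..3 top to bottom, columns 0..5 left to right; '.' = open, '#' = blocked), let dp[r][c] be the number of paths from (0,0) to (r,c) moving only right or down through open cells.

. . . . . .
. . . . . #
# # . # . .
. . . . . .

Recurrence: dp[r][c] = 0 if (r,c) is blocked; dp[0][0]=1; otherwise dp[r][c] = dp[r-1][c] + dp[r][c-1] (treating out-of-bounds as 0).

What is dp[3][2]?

r\c   0   1   2   3   4   5
  0   1   1   1   1   1   1
  1   1   2   3   4   5   0
  2   0   0   3   0   5   5
  3   0   0   3   3   8  13

3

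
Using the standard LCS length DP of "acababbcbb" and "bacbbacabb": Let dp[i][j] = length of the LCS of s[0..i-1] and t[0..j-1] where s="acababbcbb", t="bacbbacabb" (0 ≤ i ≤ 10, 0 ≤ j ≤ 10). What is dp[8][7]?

   ''  b  a  c  b  b  a  c  a  b  b
''  0  0  0  0  0  0  0  0  0  0  0
 a  0  0  1  1  1  1  1  1  1  1  1
 c  0  0  1  2  2  2  2  2  2  2  2
 a  0  0  1  2  2  2  3  3  3  3  3
 b  0  1  1  2  3  3  3  3  3  4  4
 a  0  1  2  2  3  3  4  4  4  4  4
 b  0  1  2  2  3  4  4  4  4  5  5
 b  0  1  2  2  3  4  4  4  4  5  6
 c  0  1  2  3  3  4  4  5  5  5  6
 b  0  1  2  3  4  4  4  5  5  6  6
 b  0  1  2  3  4  5  5  5  5  6  7

5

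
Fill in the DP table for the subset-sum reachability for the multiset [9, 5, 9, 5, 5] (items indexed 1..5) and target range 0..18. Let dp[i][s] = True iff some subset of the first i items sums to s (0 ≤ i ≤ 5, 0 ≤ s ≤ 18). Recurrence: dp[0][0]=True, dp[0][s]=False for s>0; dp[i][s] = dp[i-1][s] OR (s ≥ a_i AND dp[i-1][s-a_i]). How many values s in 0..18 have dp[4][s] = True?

i\s   0   1   2   3   4   5   6   7   8   9  10  11  12  13  14  15  16  17  18
  0   T   F   F   F   F   F   F   F   F   F   F   F   F   F   F   F   F   F   F
  1   T   F   F   F   F   F   F   F   F   T   F   F   F   F   F   F   F   F   F
  2   T   F   F   F   F   T   F   F   F   T   F   F   F   F   T   F   F   F   F
  3   T   F   F   F   F   T   F   F   F   T   F   F   F   F   T   F   F   F   T
  4   T   F   F   F   F   T   F   F   F   T   T   F   F   F   T   F   F   F   T
  5   T   F   F   F   F   T   F   F   F   T   T   F   F   F   T   T   F   F   T

6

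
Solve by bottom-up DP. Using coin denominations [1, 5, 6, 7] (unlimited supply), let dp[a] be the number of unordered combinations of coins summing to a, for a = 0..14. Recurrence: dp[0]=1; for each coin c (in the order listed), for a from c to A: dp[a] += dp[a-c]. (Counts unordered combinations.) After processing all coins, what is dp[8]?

4

after  coin     0     1     2     3     4     5     6     7     8     9    10    11    12    13    14
          1     1     1     1     1     1     1     1     1     1     1     1     1     1     1     1
          5     1     1     1     1     1     2     2     2     2     2     3     3     3     3     3
          6     1     1     1     1     1     2     3     3     3     3     4     5     6     6     6
          7     1     1     1     1     1     2     3     4     4     4     5     6     8     9    10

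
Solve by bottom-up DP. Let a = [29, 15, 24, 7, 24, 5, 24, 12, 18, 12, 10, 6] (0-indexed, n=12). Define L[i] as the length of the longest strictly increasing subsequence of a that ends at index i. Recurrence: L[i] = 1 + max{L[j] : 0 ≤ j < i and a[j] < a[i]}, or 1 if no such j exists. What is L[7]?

   i    0    1    2    3    4    5    6    7    8    9   10   11
a[i]   29   15   24    7   24    5   24   12   18   12   10    6
L[i]    1    1    2    1    2    1    2    2    3    2    2    2

2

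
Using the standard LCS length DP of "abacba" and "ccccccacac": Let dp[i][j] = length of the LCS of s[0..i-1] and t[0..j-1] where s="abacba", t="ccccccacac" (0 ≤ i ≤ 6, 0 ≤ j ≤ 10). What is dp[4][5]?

   ''  c  c  c  c  c  c  a  c  a  c
''  0  0  0  0  0  0  0  0  0  0  0
 a  0  0  0  0  0  0  0  1  1  1  1
 b  0  0  0  0  0  0  0  1  1  1  1
 a  0  0  0  0  0  0  0  1  1  2  2
 c  0  1  1  1  1  1  1  1  2  2  3
 b  0  1  1  1  1  1  1  1  2  2  3
 a  0  1  1  1  1  1  1  2  2  3  3

1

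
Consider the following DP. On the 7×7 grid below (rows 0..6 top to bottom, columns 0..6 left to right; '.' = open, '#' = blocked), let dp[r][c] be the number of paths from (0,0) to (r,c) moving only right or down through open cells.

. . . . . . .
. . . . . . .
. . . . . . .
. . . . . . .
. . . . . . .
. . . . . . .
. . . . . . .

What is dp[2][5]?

r\c   0   1   2   3   4   5   6
  0   1   1   1   1   1   1   1
  1   1   2   3   4   5   6   7
  2   1   3   6  10  15  21  28
  3   1   4  10  20  35  56  84
  4   1   5  15  35  70 126 210
  5   1   6  21  56 126 252 462
  6   1   7  28  84 210 462 924

21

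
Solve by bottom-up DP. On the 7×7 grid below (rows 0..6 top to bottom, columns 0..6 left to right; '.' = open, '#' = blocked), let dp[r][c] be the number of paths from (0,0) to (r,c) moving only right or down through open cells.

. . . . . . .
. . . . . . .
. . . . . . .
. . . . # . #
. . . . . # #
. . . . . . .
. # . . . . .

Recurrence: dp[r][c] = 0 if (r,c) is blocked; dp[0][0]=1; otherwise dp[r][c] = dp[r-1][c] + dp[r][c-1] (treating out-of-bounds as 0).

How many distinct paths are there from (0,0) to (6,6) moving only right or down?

r\c   0   1   2   3   4   5   6
  0   1   1   1   1   1   1   1
  1   1   2   3   4   5   6   7
  2   1   3   6  10  15  21  28
  3   1   4  10  20   0  21   0
  4   1   5  15  35  35   0   0
  5   1   6  21  56  91  91  91
  6   1   0  21  77 168 259 350

350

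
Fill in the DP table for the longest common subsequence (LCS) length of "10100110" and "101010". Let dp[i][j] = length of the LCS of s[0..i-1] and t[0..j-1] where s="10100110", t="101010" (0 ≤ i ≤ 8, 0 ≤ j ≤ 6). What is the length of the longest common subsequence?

6

   ''  1  0  1  0  1  0
''  0  0  0  0  0  0  0
 1  0  1  1  1  1  1  1
 0  0  1  2  2  2  2  2
 1  0  1  2  3  3  3  3
 0  0  1  2  3  4  4  4
 0  0  1  2  3  4  4  5
 1  0  1  2  3  4  5  5
 1  0  1  2  3  4  5  5
 0  0  1  2  3  4  5  6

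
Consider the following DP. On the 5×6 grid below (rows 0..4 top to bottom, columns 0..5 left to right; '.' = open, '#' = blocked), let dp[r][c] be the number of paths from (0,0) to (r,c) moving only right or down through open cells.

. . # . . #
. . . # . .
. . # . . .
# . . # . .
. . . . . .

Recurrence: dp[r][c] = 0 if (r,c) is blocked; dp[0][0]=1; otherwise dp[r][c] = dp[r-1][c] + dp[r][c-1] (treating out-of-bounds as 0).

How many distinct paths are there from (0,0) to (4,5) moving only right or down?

6

r\c   0   1   2   3   4   5
  0   1   1   0   0   0   0
  1   1   2   2   0   0   0
  2   1   3   0   0   0   0
  3   0   3   3   0   0   0
  4   0   3   6   6   6   6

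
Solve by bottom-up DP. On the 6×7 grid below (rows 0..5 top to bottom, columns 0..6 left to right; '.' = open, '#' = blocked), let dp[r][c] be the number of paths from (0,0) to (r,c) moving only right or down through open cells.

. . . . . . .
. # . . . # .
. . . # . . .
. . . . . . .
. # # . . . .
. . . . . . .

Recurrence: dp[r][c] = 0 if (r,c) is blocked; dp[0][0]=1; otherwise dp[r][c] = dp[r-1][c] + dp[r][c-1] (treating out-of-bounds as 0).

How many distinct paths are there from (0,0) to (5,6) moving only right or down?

r\c   0   1   2   3   4   5   6
  0   1   1   1   1   1   1   1
  1   1   0   1   2   3   0   1
  2   1   1   2   0   3   3   4
  3   1   2   4   4   7  10  14
  4   1   0   0   4  11  21  35
  5   1   1   1   5  16  37  72

72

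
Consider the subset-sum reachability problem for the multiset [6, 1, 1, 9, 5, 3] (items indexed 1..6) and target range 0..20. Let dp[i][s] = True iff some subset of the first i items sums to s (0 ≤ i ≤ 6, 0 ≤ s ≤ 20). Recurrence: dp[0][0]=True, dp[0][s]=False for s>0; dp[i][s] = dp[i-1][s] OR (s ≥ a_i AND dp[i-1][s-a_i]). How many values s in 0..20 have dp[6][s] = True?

21

i\s   0   1   2   3   4   5   6   7   8   9  10  11  12  13  14  15  16  17  18  19  20
  0   T   F   F   F   F   F   F   F   F   F   F   F   F   F   F   F   F   F   F   F   F
  1   T   F   F   F   F   F   T   F   F   F   F   F   F   F   F   F   F   F   F   F   F
  2   T   T   F   F   F   F   T   T   F   F   F   F   F   F   F   F   F   F   F   F   F
  3   T   T   T   F   F   F   T   T   T   F   F   F   F   F   F   F   F   F   F   F   F
  4   T   T   T   F   F   F   T   T   T   T   T   T   F   F   F   T   T   T   F   F   F
  5   T   T   T   F   F   T   T   T   T   T   T   T   T   T   T   T   T   T   F   F   T
  6   T   T   T   T   T   T   T   T   T   T   T   T   T   T   T   T   T   T   T   T   T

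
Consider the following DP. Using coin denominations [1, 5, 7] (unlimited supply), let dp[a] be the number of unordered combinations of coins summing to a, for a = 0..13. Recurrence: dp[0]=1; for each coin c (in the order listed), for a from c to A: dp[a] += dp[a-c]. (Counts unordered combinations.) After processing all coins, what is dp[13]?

5

after  coin     0     1     2     3     4     5     6     7     8     9    10    11    12    13
          1     1     1     1     1     1     1     1     1     1     1     1     1     1     1
          5     1     1     1     1     1     2     2     2     2     2     3     3     3     3
          7     1     1     1     1     1     2     2     3     3     3     4     4     5     5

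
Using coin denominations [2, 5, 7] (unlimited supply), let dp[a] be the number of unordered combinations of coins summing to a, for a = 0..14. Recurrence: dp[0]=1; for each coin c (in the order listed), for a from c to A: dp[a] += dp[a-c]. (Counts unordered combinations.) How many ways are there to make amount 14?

after  coin     0     1     2     3     4     5     6     7     8     9    10    11    12    13    14
          2     1     0     1     0     1     0     1     0     1     0     1     0     1     0     1
          5     1     0     1     0     1     1     1     1     1     1     2     1     2     1     2
          7     1     0     1     0     1     1     1     2     1     2     2     2     3     2     4

4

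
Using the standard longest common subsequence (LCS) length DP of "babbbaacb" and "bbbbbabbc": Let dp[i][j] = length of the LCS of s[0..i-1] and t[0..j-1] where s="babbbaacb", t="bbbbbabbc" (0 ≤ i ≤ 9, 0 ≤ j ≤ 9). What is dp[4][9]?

4

   ''  b  b  b  b  b  a  b  b  c
''  0  0  0  0  0  0  0  0  0  0
 b  0  1  1  1  1  1  1  1  1  1
 a  0  1  1  1  1  1  2  2  2  2
 b  0  1  2  2  2  2  2  3  3  3
 b  0  1  2  3  3  3  3  3  4  4
 b  0  1  2  3  4  4  4  4  4  4
 a  0  1  2  3  4  4  5  5  5  5
 a  0  1  2  3  4  4  5  5  5  5
 c  0  1  2  3  4  4  5  5  5  6
 b  0  1  2  3  4  5  5  6  6  6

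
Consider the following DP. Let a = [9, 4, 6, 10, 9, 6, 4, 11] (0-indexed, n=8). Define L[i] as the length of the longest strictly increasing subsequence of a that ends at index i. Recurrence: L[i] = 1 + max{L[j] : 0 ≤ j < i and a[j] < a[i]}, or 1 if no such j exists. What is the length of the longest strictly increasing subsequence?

4

   i    0    1    2    3    4    5    6    7
a[i]    9    4    6   10    9    6    4   11
L[i]    1    1    2    3    3    2    1    4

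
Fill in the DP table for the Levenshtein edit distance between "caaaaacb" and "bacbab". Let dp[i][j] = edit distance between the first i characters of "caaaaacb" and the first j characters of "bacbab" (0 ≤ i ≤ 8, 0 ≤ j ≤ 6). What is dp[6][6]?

4

   ''  b  a  c  b  a  b
''  0  1  2  3  4  5  6
 c  1  1  2  2  3  4  5
 a  2  2  1  2  3  3  4
 a  3  3  2  2  3  3  4
 a  4  4  3  3  3  3  4
 a  5  5  4  4  4  3  4
 a  6  6  5  5  5  4  4
 c  7  7  6  5  6  5  5
 b  8  7  7  6  5  6  5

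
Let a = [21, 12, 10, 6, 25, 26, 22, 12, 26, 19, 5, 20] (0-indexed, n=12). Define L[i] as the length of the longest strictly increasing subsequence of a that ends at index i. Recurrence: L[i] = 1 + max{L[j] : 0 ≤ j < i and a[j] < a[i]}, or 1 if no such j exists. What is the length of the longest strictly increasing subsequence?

4

   i    0    1    2    3    4    5    6    7    8    9   10   11
a[i]   21   12   10    6   25   26   22   12   26   19    5   20
L[i]    1    1    1    1    2    3    2    2    3    3    1    4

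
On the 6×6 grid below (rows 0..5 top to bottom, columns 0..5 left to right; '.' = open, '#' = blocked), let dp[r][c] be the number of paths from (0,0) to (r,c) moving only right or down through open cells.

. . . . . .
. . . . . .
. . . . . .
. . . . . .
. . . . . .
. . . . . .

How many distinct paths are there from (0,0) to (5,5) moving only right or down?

r\c   0   1   2   3   4   5
  0   1   1   1   1   1   1
  1   1   2   3   4   5   6
  2   1   3   6  10  15  21
  3   1   4  10  20  35  56
  4   1   5  15  35  70 126
  5   1   6  21  56 126 252

252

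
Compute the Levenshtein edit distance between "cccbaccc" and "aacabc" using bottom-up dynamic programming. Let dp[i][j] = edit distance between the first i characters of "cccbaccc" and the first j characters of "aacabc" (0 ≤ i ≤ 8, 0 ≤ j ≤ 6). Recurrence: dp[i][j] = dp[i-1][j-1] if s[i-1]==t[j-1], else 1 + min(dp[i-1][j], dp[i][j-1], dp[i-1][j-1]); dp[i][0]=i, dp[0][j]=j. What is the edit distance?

5

   ''  a  a  c  a  b  c
''  0  1  2  3  4  5  6
 c  1  1  2  2  3  4  5
 c  2  2  2  2  3  4  4
 c  3  3  3  2  3  4  4
 b  4  4  4  3  3  3  4
 a  5  4  4  4  3  4  4
 c  6  5  5  4  4  4  4
 c  7  6  6  5  5  5  4
 c  8  7  7  6  6  6  5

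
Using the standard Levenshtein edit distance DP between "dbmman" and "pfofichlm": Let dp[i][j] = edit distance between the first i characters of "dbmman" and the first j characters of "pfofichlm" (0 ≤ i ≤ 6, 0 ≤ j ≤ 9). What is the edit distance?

9

   ''  p  f  o  f  i  c  h  l  m
''  0  1  2  3  4  5  6  7  8  9
 d  1  1  2  3  4  5  6  7  8  9
 b  2  2  2  3  4  5  6  7  8  9
 m  3  3  3  3  4  5  6  7  8  8
 m  4  4  4  4  4  5  6  7  8  8
 a  5  5  5  5  5  5  6  7  8  9
 n  6  6  6  6  6  6  6  7  8  9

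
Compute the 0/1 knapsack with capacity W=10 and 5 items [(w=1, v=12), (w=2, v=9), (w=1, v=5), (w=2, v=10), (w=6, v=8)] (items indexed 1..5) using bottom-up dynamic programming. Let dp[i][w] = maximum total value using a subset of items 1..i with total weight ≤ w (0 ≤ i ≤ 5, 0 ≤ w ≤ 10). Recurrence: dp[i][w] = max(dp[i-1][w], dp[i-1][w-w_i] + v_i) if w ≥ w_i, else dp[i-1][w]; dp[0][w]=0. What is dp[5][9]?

36

i\w   0   1   2   3   4   5   6   7   8   9  10
  0   0   0   0   0   0   0   0   0   0   0   0
  1   0  12  12  12  12  12  12  12  12  12  12
  2   0  12  12  21  21  21  21  21  21  21  21
  3   0  12  17  21  26  26  26  26  26  26  26
  4   0  12  17  22  27  31  36  36  36  36  36
  5   0  12  17  22  27  31  36  36  36  36  36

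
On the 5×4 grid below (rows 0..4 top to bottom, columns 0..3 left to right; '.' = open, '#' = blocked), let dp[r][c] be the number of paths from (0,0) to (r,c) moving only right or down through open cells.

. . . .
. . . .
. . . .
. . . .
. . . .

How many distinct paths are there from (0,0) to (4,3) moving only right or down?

r\c   0   1   2   3
  0   1   1   1   1
  1   1   2   3   4
  2   1   3   6  10
  3   1   4  10  20
  4   1   5  15  35

35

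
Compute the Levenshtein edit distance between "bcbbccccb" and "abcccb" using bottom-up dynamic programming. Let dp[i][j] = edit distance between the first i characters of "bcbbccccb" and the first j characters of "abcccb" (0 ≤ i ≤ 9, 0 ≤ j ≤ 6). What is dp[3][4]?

   ''  a  b  c  c  c  b
''  0  1  2  3  4  5  6
 b  1  1  1  2  3  4  5
 c  2  2  2  1  2  3  4
 b  3  3  2  2  2  3  3
 b  4  4  3  3  3  3  3
 c  5  5  4  3  3  3  4
 c  6  6  5  4  3  3  4
 c  7  7  6  5  4  3  4
 c  8  8  7  6  5  4  4
 b  9  9  8  7  6  5  4

2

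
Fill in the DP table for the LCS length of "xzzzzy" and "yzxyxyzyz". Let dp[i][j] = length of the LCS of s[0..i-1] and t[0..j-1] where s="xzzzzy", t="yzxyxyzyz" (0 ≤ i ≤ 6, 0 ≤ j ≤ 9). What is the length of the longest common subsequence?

3

   ''  y  z  x  y  x  y  z  y  z
''  0  0  0  0  0  0  0  0  0  0
 x  0  0  0  1  1  1  1  1  1  1
 z  0  0  1  1  1  1  1  2  2  2
 z  0  0  1  1  1  1  1  2  2  3
 z  0  0  1  1  1  1  1  2  2  3
 z  0  0  1  1  1  1  1  2  2  3
 y  0  1  1  1  2  2  2  2  3  3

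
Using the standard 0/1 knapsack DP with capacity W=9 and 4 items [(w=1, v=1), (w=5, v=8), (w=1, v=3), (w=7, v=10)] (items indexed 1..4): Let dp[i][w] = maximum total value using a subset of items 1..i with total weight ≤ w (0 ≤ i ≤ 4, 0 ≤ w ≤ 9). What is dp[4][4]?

i\w   0   1   2   3   4   5   6   7   8   9
  0   0   0   0   0   0   0   0   0   0   0
  1   0   1   1   1   1   1   1   1   1   1
  2   0   1   1   1   1   8   9   9   9   9
  3   0   3   4   4   4   8  11  12  12  12
  4   0   3   4   4   4   8  11  12  13  14

4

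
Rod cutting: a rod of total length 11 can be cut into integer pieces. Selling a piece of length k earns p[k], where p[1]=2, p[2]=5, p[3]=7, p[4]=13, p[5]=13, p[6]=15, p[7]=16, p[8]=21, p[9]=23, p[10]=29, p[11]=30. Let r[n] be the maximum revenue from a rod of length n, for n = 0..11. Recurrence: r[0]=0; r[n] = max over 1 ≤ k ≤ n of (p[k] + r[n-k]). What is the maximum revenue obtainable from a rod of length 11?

33

   n    0    1    2    3    4    5    6    7    8    9   10   11
r[n]    0    2    5    7   13   15   18   20   26   28   31   33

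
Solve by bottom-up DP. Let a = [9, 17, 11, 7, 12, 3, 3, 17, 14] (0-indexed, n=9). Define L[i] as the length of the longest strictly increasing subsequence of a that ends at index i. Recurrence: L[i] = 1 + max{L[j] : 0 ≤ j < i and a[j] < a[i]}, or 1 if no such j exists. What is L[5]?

1

   i    0    1    2    3    4    5    6    7    8
a[i]    9   17   11    7   12    3    3   17   14
L[i]    1    2    2    1    3    1    1    4    4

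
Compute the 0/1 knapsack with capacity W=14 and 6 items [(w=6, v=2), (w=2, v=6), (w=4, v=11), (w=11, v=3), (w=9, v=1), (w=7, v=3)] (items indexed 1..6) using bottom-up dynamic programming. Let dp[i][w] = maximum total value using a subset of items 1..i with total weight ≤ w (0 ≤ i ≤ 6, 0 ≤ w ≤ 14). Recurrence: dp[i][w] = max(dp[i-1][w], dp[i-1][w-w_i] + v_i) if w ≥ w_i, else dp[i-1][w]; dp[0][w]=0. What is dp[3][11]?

i\w   0   1   2   3   4   5   6   7   8   9  10  11  12  13  14
  0   0   0   0   0   0   0   0   0   0   0   0   0   0   0   0
  1   0   0   0   0   0   0   2   2   2   2   2   2   2   2   2
  2   0   0   6   6   6   6   6   6   8   8   8   8   8   8   8
  3   0   0   6   6  11  11  17  17  17  17  17  17  19  19  19
  4   0   0   6   6  11  11  17  17  17  17  17  17  19  19  19
  5   0   0   6   6  11  11  17  17  17  17  17  17  19  19  19
  6   0   0   6   6  11  11  17  17  17  17  17  17  19  20  20

17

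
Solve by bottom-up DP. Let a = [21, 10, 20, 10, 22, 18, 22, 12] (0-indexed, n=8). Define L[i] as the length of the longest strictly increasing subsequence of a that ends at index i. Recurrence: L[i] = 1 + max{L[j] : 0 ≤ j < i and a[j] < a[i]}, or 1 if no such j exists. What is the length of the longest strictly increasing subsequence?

3

   i    0    1    2    3    4    5    6    7
a[i]   21   10   20   10   22   18   22   12
L[i]    1    1    2    1    3    2    3    2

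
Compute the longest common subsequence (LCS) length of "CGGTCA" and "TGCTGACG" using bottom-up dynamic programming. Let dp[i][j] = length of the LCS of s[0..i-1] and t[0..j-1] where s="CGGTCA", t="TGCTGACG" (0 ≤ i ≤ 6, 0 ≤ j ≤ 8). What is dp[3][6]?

2

   ''  T  G  C  T  G  A  C  G
''  0  0  0  0  0  0  0  0  0
 C  0  0  0  1  1  1  1  1  1
 G  0  0  1  1  1  2  2  2  2
 G  0  0  1  1  1  2  2  2  3
 T  0  1  1  1  2  2  2  2  3
 C  0  1  1  2  2  2  2  3  3
 A  0  1  1  2  2  2  3  3  3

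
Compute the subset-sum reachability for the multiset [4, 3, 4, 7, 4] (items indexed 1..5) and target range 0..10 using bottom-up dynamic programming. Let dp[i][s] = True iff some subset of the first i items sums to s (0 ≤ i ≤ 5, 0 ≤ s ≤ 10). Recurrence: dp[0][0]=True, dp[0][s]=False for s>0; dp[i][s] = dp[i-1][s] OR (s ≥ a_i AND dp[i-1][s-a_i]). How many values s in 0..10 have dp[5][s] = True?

6

i\s   0   1   2   3   4   5   6   7   8   9  10
  0   T   F   F   F   F   F   F   F   F   F   F
  1   T   F   F   F   T   F   F   F   F   F   F
  2   T   F   F   T   T   F   F   T   F   F   F
  3   T   F   F   T   T   F   F   T   T   F   F
  4   T   F   F   T   T   F   F   T   T   F   T
  5   T   F   F   T   T   F   F   T   T   F   T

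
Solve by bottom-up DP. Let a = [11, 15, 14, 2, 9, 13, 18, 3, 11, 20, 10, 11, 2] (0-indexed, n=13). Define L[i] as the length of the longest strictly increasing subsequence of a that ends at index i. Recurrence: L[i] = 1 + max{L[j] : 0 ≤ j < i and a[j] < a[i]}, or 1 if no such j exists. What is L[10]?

   i    0    1    2    3    4    5    6    7    8    9   10   11   12
a[i]   11   15   14    2    9   13   18    3   11   20   10   11    2
L[i]    1    2    2    1    2    3    4    2    3    5    3    4    1

3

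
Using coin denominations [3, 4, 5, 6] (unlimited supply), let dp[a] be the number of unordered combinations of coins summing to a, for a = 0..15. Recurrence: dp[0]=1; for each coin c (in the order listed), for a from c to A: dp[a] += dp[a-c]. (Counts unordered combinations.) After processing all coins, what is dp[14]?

5

after  coin     0     1     2     3     4     5     6     7     8     9    10    11    12    13    14    15
          3     1     0     0     1     0     0     1     0     0     1     0     0     1     0     0     1
          4     1     0     0     1     1     0     1     1     1     1     1     1     2     1     1     2
          5     1     0     0     1     1     1     1     1     2     2     2     2     3     3     3     4
          6     1     0     0     1     1     1     2     1     2     3     3     3     5     4     5     7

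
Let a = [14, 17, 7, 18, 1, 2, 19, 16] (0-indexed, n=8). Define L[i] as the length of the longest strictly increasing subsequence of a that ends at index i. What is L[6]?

4

   i    0    1    2    3    4    5    6    7
a[i]   14   17    7   18    1    2   19   16
L[i]    1    2    1    3    1    2    4    3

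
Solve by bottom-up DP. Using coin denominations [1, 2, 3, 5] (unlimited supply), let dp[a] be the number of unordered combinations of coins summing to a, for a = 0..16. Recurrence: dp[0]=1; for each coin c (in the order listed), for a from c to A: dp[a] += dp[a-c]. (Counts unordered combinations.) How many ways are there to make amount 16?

54

after  coin     0     1     2     3     4     5     6     7     8     9    10    11    12    13    14    15    16
          1     1     1     1     1     1     1     1     1     1     1     1     1     1     1     1     1     1
          2     1     1     2     2     3     3     4     4     5     5     6     6     7     7     8     8     9
          3     1     1     2     3     4     5     7     8    10    12    14    16    19    21    24    27    30
          5     1     1     2     3     4     6     8    10    13    16    20    24    29    34    40    47    54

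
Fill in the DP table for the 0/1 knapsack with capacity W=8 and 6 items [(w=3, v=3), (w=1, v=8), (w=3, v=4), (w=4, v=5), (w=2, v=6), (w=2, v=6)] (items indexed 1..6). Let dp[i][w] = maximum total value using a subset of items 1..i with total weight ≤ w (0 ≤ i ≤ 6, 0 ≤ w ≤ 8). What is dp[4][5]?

13

i\w   0   1   2   3   4   5   6   7   8
  0   0   0   0   0   0   0   0   0   0
  1   0   0   0   3   3   3   3   3   3
  2   0   8   8   8  11  11  11  11  11
  3   0   8   8   8  12  12  12  15  15
  4   0   8   8   8  12  13  13  15  17
  5   0   8   8  14  14  14  18  19  19
  6   0   8   8  14  14  20  20  20  24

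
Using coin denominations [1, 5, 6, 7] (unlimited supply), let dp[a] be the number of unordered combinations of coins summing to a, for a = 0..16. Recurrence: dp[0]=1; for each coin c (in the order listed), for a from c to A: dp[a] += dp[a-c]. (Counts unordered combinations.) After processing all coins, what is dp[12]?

after  coin     0     1     2     3     4     5     6     7     8     9    10    11    12    13    14    15    16
          1     1     1     1     1     1     1     1     1     1     1     1     1     1     1     1     1     1
          5     1     1     1     1     1     2     2     2     2     2     3     3     3     3     3     4     4
          6     1     1     1     1     1     2     3     3     3     3     4     5     6     6     6     7     8
          7     1     1     1     1     1     2     3     4     4     4     5     6     8     9    10    11    12

8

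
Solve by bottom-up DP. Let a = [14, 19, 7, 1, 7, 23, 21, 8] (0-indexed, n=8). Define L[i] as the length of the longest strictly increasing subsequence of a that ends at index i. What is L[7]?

   i    0    1    2    3    4    5    6    7
a[i]   14   19    7    1    7   23   21    8
L[i]    1    2    1    1    2    3    3    3

3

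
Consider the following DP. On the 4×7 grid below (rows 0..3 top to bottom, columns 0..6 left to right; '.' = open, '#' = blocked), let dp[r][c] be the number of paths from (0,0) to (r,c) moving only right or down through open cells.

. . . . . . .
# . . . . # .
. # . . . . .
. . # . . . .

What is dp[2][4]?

9

r\c   0   1   2   3   4   5   6
  0   1   1   1   1   1   1   1
  1   0   1   2   3   4   0   1
  2   0   0   2   5   9   9  10
  3   0   0   0   5  14  23  33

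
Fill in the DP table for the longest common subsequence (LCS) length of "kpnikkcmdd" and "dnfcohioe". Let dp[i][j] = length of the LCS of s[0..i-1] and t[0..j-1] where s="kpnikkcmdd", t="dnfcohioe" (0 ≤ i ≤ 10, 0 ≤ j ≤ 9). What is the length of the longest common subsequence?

2

   ''  d  n  f  c  o  h  i  o  e
''  0  0  0  0  0  0  0  0  0  0
 k  0  0  0  0  0  0  0  0  0  0
 p  0  0  0  0  0  0  0  0  0  0
 n  0  0  1  1  1  1  1  1  1  1
 i  0  0  1  1  1  1  1  2  2  2
 k  0  0  1  1  1  1  1  2  2  2
 k  0  0  1  1  1  1  1  2  2  2
 c  0  0  1  1  2  2  2  2  2  2
 m  0  0  1  1  2  2  2  2  2  2
 d  0  1  1  1  2  2  2  2  2  2
 d  0  1  1  1  2  2  2  2  2  2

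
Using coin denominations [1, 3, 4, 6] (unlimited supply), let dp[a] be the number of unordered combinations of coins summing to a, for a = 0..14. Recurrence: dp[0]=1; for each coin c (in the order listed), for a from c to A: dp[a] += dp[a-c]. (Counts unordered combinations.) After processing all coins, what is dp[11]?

after  coin     0     1     2     3     4     5     6     7     8     9    10    11    12    13    14
          1     1     1     1     1     1     1     1     1     1     1     1     1     1     1     1
          3     1     1     1     2     2     2     3     3     3     4     4     4     5     5     5
          4     1     1     1     2     3     3     4     5     6     7     8     9    11    12    13
          6     1     1     1     2     3     3     5     6     7     9    11    12    16    18    20

12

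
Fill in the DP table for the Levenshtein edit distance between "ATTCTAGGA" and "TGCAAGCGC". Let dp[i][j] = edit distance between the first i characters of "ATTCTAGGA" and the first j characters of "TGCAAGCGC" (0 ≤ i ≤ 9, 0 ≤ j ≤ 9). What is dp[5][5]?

4

   ''  T  G  C  A  A  G  C  G  C
''  0  1  2  3  4  5  6  7  8  9
 A  1  1  2  3  3  4  5  6  7  8
 T  2  1  2  3  4  4  5  6  7  8
 T  3  2  2  3  4  5  5  6  7  8
 C  4  3  3  2  3  4  5  5  6  7
 T  5  4  4  3  3  4  5  6  6  7
 A  6  5  5  4  3  3  4  5  6  7
 G  7  6  5  5  4  4  3  4  5  6
 G  8  7  6  6  5  5  4  4  4  5
 A  9  8  7  7  6  5  5  5  5  5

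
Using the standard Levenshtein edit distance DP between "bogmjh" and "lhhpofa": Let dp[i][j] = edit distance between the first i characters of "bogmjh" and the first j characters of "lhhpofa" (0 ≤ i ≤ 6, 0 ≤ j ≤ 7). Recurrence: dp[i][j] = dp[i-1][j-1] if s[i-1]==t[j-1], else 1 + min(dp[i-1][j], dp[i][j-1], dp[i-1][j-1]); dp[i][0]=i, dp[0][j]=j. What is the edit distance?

7

   ''  l  h  h  p  o  f  a
''  0  1  2  3  4  5  6  7
 b  1  1  2  3  4  5  6  7
 o  2  2  2  3  4  4  5  6
 g  3  3  3  3  4  5  5  6
 m  4  4  4  4  4  5  6  6
 j  5  5  5  5  5  5  6  7
 h  6  6  5  5  6  6  6  7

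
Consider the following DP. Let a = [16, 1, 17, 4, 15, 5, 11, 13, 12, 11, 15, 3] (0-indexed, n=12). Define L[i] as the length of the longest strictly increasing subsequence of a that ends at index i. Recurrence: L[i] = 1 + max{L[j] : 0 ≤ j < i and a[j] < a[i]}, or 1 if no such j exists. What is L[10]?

6

   i    0    1    2    3    4    5    6    7    8    9   10   11
a[i]   16    1   17    4   15    5   11   13   12   11   15    3
L[i]    1    1    2    2    3    3    4    5    5    4    6    2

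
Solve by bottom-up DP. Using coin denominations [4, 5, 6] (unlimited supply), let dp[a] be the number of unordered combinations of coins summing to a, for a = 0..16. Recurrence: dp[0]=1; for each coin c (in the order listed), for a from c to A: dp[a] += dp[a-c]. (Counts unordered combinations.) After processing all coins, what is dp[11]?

1

after  coin     0     1     2     3     4     5     6     7     8     9    10    11    12    13    14    15    16
          4     1     0     0     0     1     0     0     0     1     0     0     0     1     0     0     0     1
          5     1     0     0     0     1     1     0     0     1     1     1     0     1     1     1     1     1
          6     1     0     0     0     1     1     1     0     1     1     2     1     2     1     2     2     3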